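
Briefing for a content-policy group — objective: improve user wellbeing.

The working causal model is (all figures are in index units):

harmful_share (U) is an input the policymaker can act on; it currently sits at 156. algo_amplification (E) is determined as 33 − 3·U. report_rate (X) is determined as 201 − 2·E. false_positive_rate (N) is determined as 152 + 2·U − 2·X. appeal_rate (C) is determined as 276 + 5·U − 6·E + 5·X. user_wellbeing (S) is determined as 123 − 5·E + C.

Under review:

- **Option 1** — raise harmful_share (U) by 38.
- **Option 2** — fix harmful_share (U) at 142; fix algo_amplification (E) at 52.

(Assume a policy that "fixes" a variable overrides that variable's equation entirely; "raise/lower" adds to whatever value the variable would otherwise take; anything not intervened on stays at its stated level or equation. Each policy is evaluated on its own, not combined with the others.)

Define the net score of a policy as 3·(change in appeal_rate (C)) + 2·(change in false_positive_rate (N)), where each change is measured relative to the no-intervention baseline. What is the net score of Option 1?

Baseline:
  U = 156
  E = 33 − 3·156 = -435
  X = 201 − 2·(-435) = 1071
  N = 152 + 2·156 − 2·1071 = -1678
  C = 276 + 5·156 − 6·(-435) + 5·1071 = 9021
Option 1 (U + 38):
  U = 156 + 38 = 194
  E = 33 − 3·194 = -549
  X = 201 − 2·(-549) = 1299
  N = 152 + 2·194 − 2·1299 = -2058
  C = 276 + 5·194 − 6·(-549) + 5·1299 = 11035
ΔC = 11035 − 9021 = 2014; ΔN = -2058 − (-1678) = -380
Score = 3·2014 + 2·(-380) = 5282

5282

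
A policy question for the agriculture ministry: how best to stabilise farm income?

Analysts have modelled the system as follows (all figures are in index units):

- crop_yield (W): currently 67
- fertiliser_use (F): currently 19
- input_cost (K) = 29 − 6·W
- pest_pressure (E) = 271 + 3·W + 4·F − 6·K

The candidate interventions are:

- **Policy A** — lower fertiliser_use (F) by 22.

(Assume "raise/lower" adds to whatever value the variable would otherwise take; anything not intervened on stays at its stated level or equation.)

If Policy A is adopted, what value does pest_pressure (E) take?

2698

Policy A (F − 22):
  W = 67
  F = 19 − 22 = -3
  K = 29 − 6·67 = -373
  E = 271 + 3·67 + 4·(-3) − 6·(-373) = 2698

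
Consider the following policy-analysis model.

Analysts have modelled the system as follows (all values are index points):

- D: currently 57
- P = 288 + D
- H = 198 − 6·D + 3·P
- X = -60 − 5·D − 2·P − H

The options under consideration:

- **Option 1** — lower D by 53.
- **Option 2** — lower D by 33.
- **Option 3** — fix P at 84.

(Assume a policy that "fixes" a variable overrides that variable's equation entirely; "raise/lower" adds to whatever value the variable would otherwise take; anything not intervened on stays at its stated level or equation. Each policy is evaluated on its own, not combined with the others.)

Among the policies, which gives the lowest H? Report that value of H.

108

Option 1 (D − 53):
  D = 57 − 53 = 4
  P = 288 + 4 = 292
  H = 198 − 6·4 + 3·292 = 1050
Option 2 (D − 33):
  D = 57 − 33 = 24
  P = 288 + 24 = 312
  H = 198 − 6·24 + 3·312 = 990
Option 3 (P := 84):
  D = 57
  P = 84
  H = 198 − 6·57 + 3·84 = 108
Comparing — Option 1: H=1050, Option 2: H=990, Option 3: H=108. Lowest is 108 (Option 3).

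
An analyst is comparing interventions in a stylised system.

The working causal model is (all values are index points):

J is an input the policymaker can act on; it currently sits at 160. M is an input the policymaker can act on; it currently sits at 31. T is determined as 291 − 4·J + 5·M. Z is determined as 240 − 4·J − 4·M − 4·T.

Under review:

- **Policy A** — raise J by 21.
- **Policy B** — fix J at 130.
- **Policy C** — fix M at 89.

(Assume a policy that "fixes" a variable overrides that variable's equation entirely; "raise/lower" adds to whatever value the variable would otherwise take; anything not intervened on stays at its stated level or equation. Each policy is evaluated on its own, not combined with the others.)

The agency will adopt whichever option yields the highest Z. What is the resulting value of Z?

504

Policy A (J + 21):
  J = 160 + 21 = 181
  M = 31
  T = 291 − 4·181 + 5·31 = -278
  Z = 240 − 4·181 − 4·31 − 4·(-278) = 504
Policy B (J := 130):
  J = 130
  M = 31
  T = 291 − 4·130 + 5·31 = -74
  Z = 240 − 4·130 − 4·31 − 4·(-74) = -108
Policy C (M := 89):
  J = 160
  M = 89
  T = 291 − 4·160 + 5·89 = 96
  Z = 240 − 4·160 − 4·89 − 4·96 = -1140
Comparing — Policy A: Z=504, Policy B: Z=-108, Policy C: Z=-1140. Highest is 504 (Policy A).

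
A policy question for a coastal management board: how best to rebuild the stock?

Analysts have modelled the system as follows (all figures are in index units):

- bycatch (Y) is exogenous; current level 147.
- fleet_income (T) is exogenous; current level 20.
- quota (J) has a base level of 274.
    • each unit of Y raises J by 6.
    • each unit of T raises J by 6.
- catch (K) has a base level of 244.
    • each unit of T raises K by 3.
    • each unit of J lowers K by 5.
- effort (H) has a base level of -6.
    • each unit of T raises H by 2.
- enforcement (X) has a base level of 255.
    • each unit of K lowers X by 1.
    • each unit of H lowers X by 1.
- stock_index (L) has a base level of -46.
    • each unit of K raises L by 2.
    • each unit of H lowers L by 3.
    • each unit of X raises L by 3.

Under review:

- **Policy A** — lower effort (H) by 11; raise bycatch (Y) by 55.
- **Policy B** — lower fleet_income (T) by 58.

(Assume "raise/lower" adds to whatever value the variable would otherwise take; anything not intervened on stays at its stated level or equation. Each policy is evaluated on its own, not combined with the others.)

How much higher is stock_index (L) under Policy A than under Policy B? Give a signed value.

2586

Policy A (H − 11, Y + 55):
  Y = 147 + 55 = 202
  T = 20
  J = 274 + 6·202 + 6·20 = 1606
  K = 244 + 3·20 − 5·1606 = -7726
  H = -6 + 2·20 (−11 from intervention) = 23
  X = 255 − (-7726) − 23 = 7958
  L = -46 + 2·(-7726) − 3·23 + 3·7958 = 8307
Policy B (T − 58):
  Y = 147
  T = 20 − 58 = -38
  J = 274 + 6·147 + 6·(-38) = 928
  K = 244 + 3·(-38) − 5·928 = -4510
  H = -6 + 2·(-38) = -82
  X = 255 − (-4510) − (-82) = 4847
  L = -46 + 2·(-4510) − 3·(-82) + 3·4847 = 5721
L: 8307 − 5721 = 2586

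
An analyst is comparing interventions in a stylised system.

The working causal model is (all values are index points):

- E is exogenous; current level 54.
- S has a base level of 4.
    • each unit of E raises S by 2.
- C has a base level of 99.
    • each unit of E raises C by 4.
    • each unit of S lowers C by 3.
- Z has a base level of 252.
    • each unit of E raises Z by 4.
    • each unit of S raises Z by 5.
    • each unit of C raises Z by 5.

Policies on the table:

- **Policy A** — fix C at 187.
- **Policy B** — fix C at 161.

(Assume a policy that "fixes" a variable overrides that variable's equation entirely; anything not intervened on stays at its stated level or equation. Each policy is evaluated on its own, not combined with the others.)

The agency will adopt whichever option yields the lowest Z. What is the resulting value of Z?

1833

Policy A (C := 187):
  E = 54
  S = 4 + 2·54 = 112
  C = 187
  Z = 252 + 4·54 + 5·112 + 5·187 = 1963
Policy B (C := 161):
  E = 54
  S = 4 + 2·54 = 112
  C = 161
  Z = 252 + 4·54 + 5·112 + 5·161 = 1833
Comparing — Policy A: Z=1963, Policy B: Z=1833. Lowest is 1833 (Policy B).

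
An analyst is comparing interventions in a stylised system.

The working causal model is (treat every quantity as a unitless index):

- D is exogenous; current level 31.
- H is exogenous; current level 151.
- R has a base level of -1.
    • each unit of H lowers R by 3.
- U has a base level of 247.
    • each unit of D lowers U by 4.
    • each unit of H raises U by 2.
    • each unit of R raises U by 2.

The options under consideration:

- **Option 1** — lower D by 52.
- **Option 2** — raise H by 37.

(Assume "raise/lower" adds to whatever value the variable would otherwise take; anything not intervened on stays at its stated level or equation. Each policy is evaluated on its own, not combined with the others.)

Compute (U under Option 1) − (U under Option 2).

356

Option 1 (D − 52):
  D = 31 − 52 = -21
  H = 151
  R = -1 − 3·151 = -454
  U = 247 − 4·(-21) + 2·151 + 2·(-454) = -275
Option 2 (H + 37):
  D = 31
  H = 151 + 37 = 188
  R = -1 − 3·188 = -565
  U = 247 − 4·31 + 2·188 + 2·(-565) = -631
U: -275 − (-631) = 356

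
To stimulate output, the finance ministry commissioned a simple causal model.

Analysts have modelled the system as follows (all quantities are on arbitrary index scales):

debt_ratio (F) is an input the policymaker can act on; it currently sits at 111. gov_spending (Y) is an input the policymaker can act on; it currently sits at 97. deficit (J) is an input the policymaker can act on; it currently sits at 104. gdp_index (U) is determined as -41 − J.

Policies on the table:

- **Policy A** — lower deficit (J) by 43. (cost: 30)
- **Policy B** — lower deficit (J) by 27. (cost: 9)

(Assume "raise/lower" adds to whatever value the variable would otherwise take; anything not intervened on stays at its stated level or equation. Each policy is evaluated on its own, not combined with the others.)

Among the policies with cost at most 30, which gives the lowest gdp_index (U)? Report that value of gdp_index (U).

-118

Policy A (J − 43):
  J = 104 − 43 = 61
  U = -41 − 61 = -102
Policy B (J − 27):
  J = 104 − 27 = 77
  U = -41 − 77 = -118
Comparing — Policy A: U=-102, Policy B: U=-118. Lowest is -118 (Policy B).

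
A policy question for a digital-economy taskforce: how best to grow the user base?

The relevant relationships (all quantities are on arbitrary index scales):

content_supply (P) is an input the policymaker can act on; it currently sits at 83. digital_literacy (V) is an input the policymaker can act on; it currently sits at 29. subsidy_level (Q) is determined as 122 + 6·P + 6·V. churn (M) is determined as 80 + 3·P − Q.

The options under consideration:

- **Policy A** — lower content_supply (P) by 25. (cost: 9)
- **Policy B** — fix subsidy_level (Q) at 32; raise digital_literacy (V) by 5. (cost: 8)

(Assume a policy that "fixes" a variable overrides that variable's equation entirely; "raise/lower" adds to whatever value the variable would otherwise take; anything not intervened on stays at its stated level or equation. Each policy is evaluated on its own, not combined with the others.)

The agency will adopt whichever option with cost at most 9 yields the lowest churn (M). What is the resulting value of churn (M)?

-390

Policy A (P − 25):
  P = 83 − 25 = 58
  V = 29
  Q = 122 + 6·58 + 6·29 = 644
  M = 80 + 3·58 − 644 = -390
Policy B (Q := 32, V + 5):
  P = 83
  V = 29 + 5 = 34
  Q = 32
  M = 80 + 3·83 − 32 = 297
Comparing — Policy A: M=-390, Policy B: M=297. Lowest is -390 (Policy A).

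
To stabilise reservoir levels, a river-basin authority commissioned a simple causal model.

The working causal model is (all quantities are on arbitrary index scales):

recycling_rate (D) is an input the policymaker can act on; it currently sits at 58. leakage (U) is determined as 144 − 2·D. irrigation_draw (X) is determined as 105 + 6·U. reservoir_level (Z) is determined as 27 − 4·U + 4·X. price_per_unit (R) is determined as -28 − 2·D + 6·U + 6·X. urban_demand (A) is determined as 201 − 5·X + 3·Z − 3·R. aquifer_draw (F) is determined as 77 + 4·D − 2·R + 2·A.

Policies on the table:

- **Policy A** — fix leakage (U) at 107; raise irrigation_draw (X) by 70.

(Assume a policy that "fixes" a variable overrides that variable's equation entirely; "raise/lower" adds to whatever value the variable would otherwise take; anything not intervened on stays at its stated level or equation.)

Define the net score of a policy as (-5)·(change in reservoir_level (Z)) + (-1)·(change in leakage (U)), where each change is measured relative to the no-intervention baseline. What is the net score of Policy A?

-9379

Baseline:
  D = 58
  U = 144 − 2·58 = 28
  X = 105 + 6·28 = 273
  Z = 27 − 4·28 + 4·273 = 1007
Policy A (U := 107, X + 70):
  D = 58
  U = 107
  X = 105 + 6·107 (+70 from intervention) = 817
  Z = 27 − 4·107 + 4·817 = 2867
ΔZ = 2867 − 1007 = 1860; ΔU = 107 − 28 = 79
Score = (-5)·1860 + (-1)·79 = -9379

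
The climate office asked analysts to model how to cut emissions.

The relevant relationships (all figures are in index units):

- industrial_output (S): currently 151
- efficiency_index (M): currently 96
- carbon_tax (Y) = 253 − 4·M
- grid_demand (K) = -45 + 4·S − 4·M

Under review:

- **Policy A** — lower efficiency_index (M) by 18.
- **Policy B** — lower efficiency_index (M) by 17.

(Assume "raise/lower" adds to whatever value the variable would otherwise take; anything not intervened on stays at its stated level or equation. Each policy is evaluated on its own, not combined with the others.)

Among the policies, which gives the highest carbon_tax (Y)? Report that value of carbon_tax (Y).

-59

Policy A (M − 18):
  M = 96 − 18 = 78
  Y = 253 − 4·78 = -59
Policy B (M − 17):
  M = 96 − 17 = 79
  Y = 253 − 4·79 = -63
Comparing — Policy A: Y=-59, Policy B: Y=-63. Highest is -59 (Policy A).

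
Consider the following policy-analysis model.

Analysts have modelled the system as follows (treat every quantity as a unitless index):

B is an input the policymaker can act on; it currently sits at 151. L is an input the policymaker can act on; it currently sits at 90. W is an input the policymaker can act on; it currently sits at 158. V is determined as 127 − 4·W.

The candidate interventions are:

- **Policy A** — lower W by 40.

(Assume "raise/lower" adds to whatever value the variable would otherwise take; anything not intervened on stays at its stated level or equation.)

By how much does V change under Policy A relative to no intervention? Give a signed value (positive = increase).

Baseline:
  W = 158
  V = 127 − 4·158 = -505
Policy A (W − 40):
  W = 158 − 40 = 118
  V = 127 − 4·118 = -345
Change in V: -345 − (-505) = 160

160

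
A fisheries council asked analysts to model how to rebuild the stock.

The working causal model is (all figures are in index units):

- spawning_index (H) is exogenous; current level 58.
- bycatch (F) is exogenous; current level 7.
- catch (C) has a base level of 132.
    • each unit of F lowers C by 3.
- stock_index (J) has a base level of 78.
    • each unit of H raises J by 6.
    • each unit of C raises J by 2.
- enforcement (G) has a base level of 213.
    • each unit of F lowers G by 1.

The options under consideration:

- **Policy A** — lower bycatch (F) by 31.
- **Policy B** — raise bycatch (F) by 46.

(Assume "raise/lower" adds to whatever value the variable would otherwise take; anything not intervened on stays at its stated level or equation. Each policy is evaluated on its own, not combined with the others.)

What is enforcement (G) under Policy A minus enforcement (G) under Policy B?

Policy A (F − 31):
  F = 7 − 31 = -24
  G = 213 − (-24) = 237
Policy B (F + 46):
  F = 7 + 46 = 53
  G = 213 − 53 = 160
G: 237 − 160 = 77

77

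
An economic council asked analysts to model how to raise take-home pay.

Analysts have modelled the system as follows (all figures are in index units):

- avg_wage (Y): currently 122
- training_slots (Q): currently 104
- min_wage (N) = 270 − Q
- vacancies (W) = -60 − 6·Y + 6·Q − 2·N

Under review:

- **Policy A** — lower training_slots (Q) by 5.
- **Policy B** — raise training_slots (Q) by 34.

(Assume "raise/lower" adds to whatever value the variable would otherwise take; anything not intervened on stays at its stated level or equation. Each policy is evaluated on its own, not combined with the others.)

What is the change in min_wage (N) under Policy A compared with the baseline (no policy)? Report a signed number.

5

Baseline:
  Q = 104
  N = 270 − 104 = 166
Policy A (Q − 5):
  Q = 104 − 5 = 99
  N = 270 − 99 = 171
Change in N: 171 − 166 = 5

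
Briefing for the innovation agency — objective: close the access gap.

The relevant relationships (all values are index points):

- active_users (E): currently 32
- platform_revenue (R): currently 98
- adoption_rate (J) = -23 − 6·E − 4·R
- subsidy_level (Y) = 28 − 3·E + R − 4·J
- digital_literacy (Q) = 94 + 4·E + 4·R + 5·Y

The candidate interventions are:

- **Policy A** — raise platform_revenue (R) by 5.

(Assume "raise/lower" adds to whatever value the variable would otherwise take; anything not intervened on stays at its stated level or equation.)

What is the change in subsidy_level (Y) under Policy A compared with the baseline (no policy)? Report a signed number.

85

Baseline:
  E = 32
  R = 98
  J = -23 − 6·32 − 4·98 = -607
  Y = 28 − 3·32 + 98 − 4·(-607) = 2458
Policy A (R + 5):
  E = 32
  R = 98 + 5 = 103
  J = -23 − 6·32 − 4·103 = -627
  Y = 28 − 3·32 + 103 − 4·(-627) = 2543
Change in Y: 2543 − 2458 = 85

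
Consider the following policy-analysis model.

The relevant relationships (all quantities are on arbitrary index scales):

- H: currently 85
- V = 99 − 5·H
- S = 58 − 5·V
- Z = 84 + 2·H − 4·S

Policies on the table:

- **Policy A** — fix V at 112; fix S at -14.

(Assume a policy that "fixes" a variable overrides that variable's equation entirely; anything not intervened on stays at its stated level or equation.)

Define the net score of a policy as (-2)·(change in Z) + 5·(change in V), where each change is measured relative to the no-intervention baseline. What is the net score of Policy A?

-11426

Baseline:
  H = 85
  V = 99 − 5·85 = -326
  S = 58 − 5·(-326) = 1688
  Z = 84 + 2·85 − 4·1688 = -6498
Policy A (V := 112, S := -14):
  H = 85
  V = 112
  S = -14
  Z = 84 + 2·85 − 4·(-14) = 310
ΔZ = 310 − (-6498) = 6808; ΔV = 112 − (-326) = 438
Score = (-2)·6808 + 5·438 = -11426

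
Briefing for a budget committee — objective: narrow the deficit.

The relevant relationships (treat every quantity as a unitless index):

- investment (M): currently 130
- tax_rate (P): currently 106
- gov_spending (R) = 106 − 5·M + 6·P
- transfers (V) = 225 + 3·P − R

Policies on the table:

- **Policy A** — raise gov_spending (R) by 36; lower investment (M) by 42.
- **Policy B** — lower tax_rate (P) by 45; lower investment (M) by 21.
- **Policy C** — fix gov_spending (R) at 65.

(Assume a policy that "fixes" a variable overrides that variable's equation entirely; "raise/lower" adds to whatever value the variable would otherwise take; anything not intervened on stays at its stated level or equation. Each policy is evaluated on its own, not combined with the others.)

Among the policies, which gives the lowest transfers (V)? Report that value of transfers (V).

205

Policy A (R + 36, M − 42):
  M = 130 − 42 = 88
  P = 106
  R = 106 − 5·88 + 6·106 (+36 from intervention) = 338
  V = 225 + 3·106 − 338 = 205
Policy B (P − 45, M − 21):
  M = 130 − 21 = 109
  P = 106 − 45 = 61
  R = 106 − 5·109 + 6·61 = -73
  V = 225 + 3·61 − (-73) = 481
Policy C (R := 65):
  M = 130
  P = 106
  R = 65
  V = 225 + 3·106 − 65 = 478
Comparing — Policy A: V=205, Policy B: V=481, Policy C: V=478. Lowest is 205 (Policy A).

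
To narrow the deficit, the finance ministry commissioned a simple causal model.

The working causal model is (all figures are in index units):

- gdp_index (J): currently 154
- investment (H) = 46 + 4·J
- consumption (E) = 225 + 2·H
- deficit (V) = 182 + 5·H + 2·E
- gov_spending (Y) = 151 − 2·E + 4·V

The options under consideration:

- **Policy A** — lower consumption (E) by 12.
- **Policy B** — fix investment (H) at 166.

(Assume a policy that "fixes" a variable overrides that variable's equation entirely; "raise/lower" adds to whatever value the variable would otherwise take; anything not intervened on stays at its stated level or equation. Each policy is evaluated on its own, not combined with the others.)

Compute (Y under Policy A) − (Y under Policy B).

15800

Policy A (E − 12):
  J = 154
  H = 46 + 4·154 = 662
  E = 225 + 2·662 (−12 from intervention) = 1537
  V = 182 + 5·662 + 2·1537 = 6566
  Y = 151 − 2·1537 + 4·6566 = 23341
Policy B (H := 166):
  J = 154
  H = 166
  E = 225 + 2·166 = 557
  V = 182 + 5·166 + 2·557 = 2126
  Y = 151 − 2·557 + 4·2126 = 7541
Y: 23341 − 7541 = 15800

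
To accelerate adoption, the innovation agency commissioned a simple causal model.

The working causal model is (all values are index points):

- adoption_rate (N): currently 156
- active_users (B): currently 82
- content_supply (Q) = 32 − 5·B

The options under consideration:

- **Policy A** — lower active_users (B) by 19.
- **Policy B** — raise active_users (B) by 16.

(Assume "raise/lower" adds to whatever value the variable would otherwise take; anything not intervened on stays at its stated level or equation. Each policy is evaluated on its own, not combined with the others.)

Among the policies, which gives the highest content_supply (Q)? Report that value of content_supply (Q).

-283

Policy A (B − 19):
  B = 82 − 19 = 63
  Q = 32 − 5·63 = -283
Policy B (B + 16):
  B = 82 + 16 = 98
  Q = 32 − 5·98 = -458
Comparing — Policy A: Q=-283, Policy B: Q=-458. Highest is -283 (Policy A).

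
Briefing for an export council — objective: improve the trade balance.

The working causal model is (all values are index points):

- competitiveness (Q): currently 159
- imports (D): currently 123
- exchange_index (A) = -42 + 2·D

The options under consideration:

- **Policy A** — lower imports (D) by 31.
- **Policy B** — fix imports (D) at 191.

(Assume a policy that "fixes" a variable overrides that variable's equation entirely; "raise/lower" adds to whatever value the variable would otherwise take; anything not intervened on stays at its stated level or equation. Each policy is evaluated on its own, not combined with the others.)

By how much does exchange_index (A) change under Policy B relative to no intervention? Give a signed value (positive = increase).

Baseline:
  D = 123
  A = -42 + 2·123 = 204
Policy B (D := 191):
  D = 191
  A = -42 + 2·191 = 340
Change in A: 340 − 204 = 136

136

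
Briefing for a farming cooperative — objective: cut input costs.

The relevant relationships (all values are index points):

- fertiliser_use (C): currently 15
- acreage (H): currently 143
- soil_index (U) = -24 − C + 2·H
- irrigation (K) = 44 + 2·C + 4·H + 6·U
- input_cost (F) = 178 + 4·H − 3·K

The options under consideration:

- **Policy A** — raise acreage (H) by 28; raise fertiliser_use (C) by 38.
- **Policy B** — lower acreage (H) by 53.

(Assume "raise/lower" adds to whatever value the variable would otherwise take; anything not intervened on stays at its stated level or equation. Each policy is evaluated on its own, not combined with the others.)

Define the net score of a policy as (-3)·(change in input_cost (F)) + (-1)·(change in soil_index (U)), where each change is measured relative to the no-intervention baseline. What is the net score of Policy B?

-6890

Baseline:
  C = 15
  H = 143
  U = -24 − 15 + 2·143 = 247
  K = 44 + 2·15 + 4·143 + 6·247 = 2128
  F = 178 + 4·143 − 3·2128 = -5634
Policy B (H − 53):
  C = 15
  H = 143 − 53 = 90
  U = -24 − 15 + 2·90 = 141
  K = 44 + 2·15 + 4·90 + 6·141 = 1280
  F = 178 + 4·90 − 3·1280 = -3302
ΔF = -3302 − (-5634) = 2332; ΔU = 141 − 247 = -106
Score = (-3)·2332 + (-1)·(-106) = -6890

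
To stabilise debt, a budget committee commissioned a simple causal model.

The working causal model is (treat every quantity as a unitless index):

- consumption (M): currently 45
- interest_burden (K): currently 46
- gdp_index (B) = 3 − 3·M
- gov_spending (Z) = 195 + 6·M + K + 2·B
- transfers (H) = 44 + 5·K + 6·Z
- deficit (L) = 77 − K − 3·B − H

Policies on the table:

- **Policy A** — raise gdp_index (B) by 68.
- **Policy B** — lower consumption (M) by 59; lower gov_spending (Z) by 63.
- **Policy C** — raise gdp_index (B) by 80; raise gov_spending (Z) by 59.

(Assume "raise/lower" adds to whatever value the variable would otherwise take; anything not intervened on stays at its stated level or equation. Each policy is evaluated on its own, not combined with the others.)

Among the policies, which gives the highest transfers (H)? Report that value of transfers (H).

Policy A (B + 68):
  M = 45
  K = 46
  B = 3 − 3·45 (+68 from intervention) = -64
  Z = 195 + 6·45 + 46 + 2·(-64) = 383
  H = 44 + 5·46 + 6·383 = 2572
Policy B (M − 59, Z − 63):
  M = 45 − 59 = -14
  K = 46
  B = 3 − 3·(-14) = 45
  Z = 195 + 6·(-14) + 46 + 2·45 (−63 from intervention) = 184
  H = 44 + 5·46 + 6·184 = 1378
Policy C (B + 80, Z + 59):
  M = 45
  K = 46
  B = 3 − 3·45 (+80 from intervention) = -52
  Z = 195 + 6·45 + 46 + 2·(-52) (+59 from intervention) = 466
  H = 44 + 5·46 + 6·466 = 3070
Comparing — Policy A: H=2572, Policy B: H=1378, Policy C: H=3070. Highest is 3070 (Policy C).

3070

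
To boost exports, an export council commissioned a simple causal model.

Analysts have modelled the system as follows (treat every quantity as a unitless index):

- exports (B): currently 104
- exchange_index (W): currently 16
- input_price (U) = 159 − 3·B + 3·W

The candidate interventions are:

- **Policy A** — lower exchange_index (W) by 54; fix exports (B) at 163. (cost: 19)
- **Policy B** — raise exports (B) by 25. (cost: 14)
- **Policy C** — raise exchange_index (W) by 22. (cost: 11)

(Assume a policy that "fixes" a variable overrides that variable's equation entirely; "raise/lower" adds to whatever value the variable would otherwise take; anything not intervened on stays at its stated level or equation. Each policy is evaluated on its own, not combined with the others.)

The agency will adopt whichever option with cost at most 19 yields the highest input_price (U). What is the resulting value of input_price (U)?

Policy A (W − 54, B := 163):
  B = 163
  W = 16 − 54 = -38
  U = 159 − 3·163 + 3·(-38) = -444
Policy B (B + 25):
  B = 104 + 25 = 129
  W = 16
  U = 159 − 3·129 + 3·16 = -180
Policy C (W + 22):
  B = 104
  W = 16 + 22 = 38
  U = 159 − 3·104 + 3·38 = -39
Comparing — Policy A: U=-444, Policy B: U=-180, Policy C: U=-39. Highest is -39 (Policy C).

-39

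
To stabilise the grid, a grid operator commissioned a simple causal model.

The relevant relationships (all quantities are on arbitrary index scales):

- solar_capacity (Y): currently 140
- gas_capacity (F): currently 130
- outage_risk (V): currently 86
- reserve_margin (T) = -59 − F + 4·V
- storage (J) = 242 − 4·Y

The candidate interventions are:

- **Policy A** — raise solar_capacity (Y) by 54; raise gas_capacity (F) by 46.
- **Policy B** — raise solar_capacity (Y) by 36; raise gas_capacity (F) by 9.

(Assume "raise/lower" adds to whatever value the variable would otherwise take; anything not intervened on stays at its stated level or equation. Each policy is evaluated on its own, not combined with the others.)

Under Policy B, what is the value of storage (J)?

-462

Policy B (Y + 36, F + 9):
  Y = 140 + 36 = 176
  J = 242 − 4·176 = -462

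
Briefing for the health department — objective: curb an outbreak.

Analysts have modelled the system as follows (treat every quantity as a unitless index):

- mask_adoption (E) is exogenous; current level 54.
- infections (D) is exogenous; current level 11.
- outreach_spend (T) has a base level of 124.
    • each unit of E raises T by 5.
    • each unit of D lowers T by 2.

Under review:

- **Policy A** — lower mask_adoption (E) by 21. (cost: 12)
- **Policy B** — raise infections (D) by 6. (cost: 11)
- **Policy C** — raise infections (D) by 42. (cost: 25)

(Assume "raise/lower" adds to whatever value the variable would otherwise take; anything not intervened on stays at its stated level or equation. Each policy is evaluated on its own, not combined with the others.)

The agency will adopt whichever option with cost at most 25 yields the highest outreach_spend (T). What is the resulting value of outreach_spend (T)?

Policy A (E − 21):
  E = 54 − 21 = 33
  D = 11
  T = 124 + 5·33 − 2·11 = 267
Policy B (D + 6):
  E = 54
  D = 11 + 6 = 17
  T = 124 + 5·54 − 2·17 = 360
Policy C (D + 42):
  E = 54
  D = 11 + 42 = 53
  T = 124 + 5·54 − 2·53 = 288
Comparing — Policy A: T=267, Policy B: T=360, Policy C: T=288. Highest is 360 (Policy B).

360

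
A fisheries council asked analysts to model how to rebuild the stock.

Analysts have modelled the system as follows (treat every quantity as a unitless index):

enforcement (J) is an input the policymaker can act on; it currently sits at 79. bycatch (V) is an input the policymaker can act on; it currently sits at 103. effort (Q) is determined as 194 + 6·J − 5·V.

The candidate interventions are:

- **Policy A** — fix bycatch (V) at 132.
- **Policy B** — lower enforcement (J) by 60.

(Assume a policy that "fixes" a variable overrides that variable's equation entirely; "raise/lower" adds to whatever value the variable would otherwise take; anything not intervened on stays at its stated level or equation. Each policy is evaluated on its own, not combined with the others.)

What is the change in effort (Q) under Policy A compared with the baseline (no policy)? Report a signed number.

Baseline:
  J = 79
  V = 103
  Q = 194 + 6·79 − 5·103 = 153
Policy A (V := 132):
  J = 79
  V = 132
  Q = 194 + 6·79 − 5·132 = 8
Change in Q: 8 − 153 = -145

-145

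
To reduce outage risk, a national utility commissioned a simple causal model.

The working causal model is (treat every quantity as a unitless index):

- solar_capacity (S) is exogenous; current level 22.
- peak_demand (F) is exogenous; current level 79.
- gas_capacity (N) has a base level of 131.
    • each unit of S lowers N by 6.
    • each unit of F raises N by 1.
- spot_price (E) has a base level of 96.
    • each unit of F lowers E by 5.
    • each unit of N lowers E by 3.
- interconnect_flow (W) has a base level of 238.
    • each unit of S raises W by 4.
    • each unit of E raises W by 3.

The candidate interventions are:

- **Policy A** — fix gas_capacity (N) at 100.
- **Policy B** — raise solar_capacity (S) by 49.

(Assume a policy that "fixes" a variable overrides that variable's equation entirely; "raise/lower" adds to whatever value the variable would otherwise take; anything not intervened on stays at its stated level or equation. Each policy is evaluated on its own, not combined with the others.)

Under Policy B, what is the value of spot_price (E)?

Policy B (S + 49):
  S = 22 + 49 = 71
  F = 79
  N = 131 − 6·71 + 79 = -216
  E = 96 − 5·79 − 3·(-216) = 349

349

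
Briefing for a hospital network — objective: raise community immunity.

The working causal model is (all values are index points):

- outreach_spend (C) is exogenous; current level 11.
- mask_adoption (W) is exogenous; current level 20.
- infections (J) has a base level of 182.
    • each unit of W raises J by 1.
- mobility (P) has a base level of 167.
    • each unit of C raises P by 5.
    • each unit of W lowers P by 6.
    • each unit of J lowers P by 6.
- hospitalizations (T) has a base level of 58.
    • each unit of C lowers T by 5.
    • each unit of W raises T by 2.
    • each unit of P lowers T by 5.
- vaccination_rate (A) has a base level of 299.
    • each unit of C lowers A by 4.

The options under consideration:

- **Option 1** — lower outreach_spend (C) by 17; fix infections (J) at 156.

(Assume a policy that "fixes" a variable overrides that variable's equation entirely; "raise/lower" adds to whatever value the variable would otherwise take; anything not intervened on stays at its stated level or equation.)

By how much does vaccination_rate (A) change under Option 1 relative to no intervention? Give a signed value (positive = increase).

Baseline:
  C = 11
  A = 299 − 4·11 = 255
Option 1 (C − 17, J := 156):
  C = 11 − 17 = -6
  A = 299 − 4·(-6) = 323
Change in A: 323 − 255 = 68

68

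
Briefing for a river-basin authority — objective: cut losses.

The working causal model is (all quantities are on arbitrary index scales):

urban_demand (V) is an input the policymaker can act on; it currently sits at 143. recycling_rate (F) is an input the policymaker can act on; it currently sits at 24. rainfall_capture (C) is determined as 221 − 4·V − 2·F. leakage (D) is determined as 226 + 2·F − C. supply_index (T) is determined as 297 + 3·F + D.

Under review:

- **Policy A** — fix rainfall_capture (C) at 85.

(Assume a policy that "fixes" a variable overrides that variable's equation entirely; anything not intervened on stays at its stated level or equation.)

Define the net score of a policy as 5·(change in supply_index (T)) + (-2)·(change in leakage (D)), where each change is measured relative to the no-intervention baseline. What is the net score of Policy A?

Baseline:
  V = 143
  F = 24
  C = 221 − 4·143 − 2·24 = -399
  D = 226 + 2·24 − (-399) = 673
  T = 297 + 3·24 + 673 = 1042
Policy A (C := 85):
  V = 143
  F = 24
  C = 85
  D = 226 + 2·24 − 85 = 189
  T = 297 + 3·24 + 189 = 558
ΔT = 558 − 1042 = -484; ΔD = 189 − 673 = -484
Score = 5·(-484) + (-2)·(-484) = -1452

-1452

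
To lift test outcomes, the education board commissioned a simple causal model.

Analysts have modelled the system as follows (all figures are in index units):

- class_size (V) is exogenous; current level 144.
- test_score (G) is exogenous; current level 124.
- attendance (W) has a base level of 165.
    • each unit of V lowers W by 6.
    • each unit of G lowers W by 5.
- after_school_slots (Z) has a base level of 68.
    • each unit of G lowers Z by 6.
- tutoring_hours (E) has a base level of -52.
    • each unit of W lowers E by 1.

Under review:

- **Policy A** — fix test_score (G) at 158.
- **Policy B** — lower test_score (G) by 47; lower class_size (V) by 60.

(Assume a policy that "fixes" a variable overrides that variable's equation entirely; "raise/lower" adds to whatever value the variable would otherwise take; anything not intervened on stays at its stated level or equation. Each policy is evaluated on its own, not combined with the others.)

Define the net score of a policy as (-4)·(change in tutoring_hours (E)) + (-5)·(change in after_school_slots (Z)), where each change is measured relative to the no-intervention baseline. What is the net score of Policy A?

340

Baseline:
  V = 144
  G = 124
  W = 165 − 6·144 − 5·124 = -1319
  Z = 68 − 6·124 = -676
  E = -52 − (-1319) = 1267
Policy A (G := 158):
  V = 144
  G = 158
  W = 165 − 6·144 − 5·158 = -1489
  Z = 68 − 6·158 = -880
  E = -52 − (-1489) = 1437
ΔE = 1437 − 1267 = 170; ΔZ = -880 − (-676) = -204
Score = (-4)·170 + (-5)·(-204) = 340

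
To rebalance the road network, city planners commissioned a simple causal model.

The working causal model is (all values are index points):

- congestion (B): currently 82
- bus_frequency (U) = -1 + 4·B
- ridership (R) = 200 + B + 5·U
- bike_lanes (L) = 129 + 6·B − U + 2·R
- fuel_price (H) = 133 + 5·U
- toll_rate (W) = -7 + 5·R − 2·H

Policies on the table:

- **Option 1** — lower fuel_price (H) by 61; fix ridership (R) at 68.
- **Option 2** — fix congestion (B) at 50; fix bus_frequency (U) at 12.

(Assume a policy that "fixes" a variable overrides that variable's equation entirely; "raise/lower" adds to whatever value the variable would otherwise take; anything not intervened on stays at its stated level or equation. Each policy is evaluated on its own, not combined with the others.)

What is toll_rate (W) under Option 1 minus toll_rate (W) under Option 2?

-4238

Option 1 (H − 61, R := 68):
  B = 82
  U = -1 + 4·82 = 327
  R = 68
  H = 133 + 5·327 (−61 from intervention) = 1707
  W = -7 + 5·68 − 2·1707 = -3081
Option 2 (B := 50, U := 12):
  B = 50
  U = 12
  R = 200 + 50 + 5·12 = 310
  H = 133 + 5·12 = 193
  W = -7 + 5·310 − 2·193 = 1157
W: -3081 − 1157 = -4238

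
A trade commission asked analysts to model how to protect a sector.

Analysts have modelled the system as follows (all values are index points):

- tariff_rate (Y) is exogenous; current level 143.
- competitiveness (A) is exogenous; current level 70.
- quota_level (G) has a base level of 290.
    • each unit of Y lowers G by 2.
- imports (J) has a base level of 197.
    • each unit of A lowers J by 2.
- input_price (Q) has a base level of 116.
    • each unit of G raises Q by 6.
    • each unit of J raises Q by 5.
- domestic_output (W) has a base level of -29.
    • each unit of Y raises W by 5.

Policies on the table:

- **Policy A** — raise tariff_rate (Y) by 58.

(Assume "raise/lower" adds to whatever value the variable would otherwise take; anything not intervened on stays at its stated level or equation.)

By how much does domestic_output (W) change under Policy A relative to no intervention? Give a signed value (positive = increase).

290

Baseline:
  Y = 143
  W = -29 + 5·143 = 686
Policy A (Y + 58):
  Y = 143 + 58 = 201
  W = -29 + 5·201 = 976
Change in W: 976 − 686 = 290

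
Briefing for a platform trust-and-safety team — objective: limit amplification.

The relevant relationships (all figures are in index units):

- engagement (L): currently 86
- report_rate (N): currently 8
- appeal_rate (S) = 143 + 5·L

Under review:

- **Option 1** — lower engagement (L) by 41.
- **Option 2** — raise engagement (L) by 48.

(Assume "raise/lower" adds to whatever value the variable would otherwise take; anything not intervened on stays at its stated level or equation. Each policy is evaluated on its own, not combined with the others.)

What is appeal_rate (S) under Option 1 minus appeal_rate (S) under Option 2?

Option 1 (L − 41):
  L = 86 − 41 = 45
  S = 143 + 5·45 = 368
Option 2 (L + 48):
  L = 86 + 48 = 134
  S = 143 + 5·134 = 813
S: 368 − 813 = -445

-445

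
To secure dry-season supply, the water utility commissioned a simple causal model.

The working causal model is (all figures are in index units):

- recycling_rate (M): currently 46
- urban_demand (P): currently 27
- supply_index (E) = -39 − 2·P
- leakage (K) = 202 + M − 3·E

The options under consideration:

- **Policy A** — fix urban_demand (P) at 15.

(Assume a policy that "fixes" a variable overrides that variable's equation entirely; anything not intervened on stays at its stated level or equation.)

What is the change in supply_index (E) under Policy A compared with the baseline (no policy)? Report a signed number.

Baseline:
  P = 27
  E = -39 − 2·27 = -93
Policy A (P := 15):
  P = 15
  E = -39 − 2·15 = -69
Change in E: -69 − (-93) = 24

24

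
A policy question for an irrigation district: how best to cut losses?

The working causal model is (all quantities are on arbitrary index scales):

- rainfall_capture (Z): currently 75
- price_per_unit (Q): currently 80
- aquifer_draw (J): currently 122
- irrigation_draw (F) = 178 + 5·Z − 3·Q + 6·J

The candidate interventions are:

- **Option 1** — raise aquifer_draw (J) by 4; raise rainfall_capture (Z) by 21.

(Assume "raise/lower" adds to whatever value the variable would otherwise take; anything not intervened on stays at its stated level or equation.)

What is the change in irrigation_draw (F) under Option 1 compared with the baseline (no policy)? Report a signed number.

Baseline:
  Z = 75
  Q = 80
  J = 122
  F = 178 + 5·75 − 3·80 + 6·122 = 1045
Option 1 (J + 4, Z + 21):
  Z = 75 + 21 = 96
  Q = 80
  J = 122 + 4 = 126
  F = 178 + 5·96 − 3·80 + 6·126 = 1174
Change in F: 1174 − 1045 = 129

129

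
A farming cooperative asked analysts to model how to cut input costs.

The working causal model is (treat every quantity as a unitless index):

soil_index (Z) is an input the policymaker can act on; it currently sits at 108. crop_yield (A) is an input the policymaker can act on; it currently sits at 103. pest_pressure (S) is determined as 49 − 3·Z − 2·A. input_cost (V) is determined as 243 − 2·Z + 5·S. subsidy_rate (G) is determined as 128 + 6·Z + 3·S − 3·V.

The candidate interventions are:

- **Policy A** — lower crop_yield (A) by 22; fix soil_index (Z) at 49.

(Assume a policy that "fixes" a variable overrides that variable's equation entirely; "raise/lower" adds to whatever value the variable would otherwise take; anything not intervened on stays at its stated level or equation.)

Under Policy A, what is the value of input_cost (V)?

-1155

Policy A (A − 22, Z := 49):
  Z = 49
  A = 103 − 22 = 81
  S = 49 − 3·49 − 2·81 = -260
  V = 243 − 2·49 + 5·(-260) = -1155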